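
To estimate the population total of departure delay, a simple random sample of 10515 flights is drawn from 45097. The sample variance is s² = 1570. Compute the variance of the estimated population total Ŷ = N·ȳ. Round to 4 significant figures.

Var(Ŷ) = N²·Var(ȳ) = N²·(1 − n/N)·s²/n.
f = 10515/45097 = 0.23316407; Var(ȳ) = 0.76683593·1570/10515 = 0.11449666.
Var(Ŷ) = 45097² · 0.11449666 = 2.3285637 × 10^8.

2.329 × 10^8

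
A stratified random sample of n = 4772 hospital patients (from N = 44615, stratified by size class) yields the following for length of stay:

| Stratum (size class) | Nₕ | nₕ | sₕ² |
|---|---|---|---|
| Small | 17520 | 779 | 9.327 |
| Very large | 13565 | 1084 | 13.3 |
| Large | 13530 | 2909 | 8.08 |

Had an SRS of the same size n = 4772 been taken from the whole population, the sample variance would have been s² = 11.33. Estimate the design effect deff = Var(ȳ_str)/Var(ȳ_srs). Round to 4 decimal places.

1.4188

Var(ȳ_str) = Σ Wₕ²(1−fₕ)sₕ²/nₕ with Wₕ = Nₕ/44615:
  Small: (17520/44615)²·(1−779/17520)·9.327/779 = 0.0017642423
  Very large: (13565/44615)²·(1−1084/13565)·13.3/1084 = 0.0010435896
  Large: (13530/44615)²·(1−2909/13530)·8.08/2909 = 2.0052524 × 10^-4
  → Var(ȳ_str) = 0.0030083571.
Var(ȳ_srs) = (1 − 4772/44615)·11.33/4772 = 0.0021203161.
deff = 0.0030083571 / 0.0021203161 = 1.4188.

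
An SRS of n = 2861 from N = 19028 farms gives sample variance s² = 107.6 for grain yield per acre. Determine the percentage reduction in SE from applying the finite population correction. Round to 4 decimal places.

7.8239

f = n/N = 2861/19028 = 0.15035737.
SE_no-fpc = √(s²/n) = 0.19393099; SE_fpc = √((1−f)s²/n) = 0.17875795.
Ratio = √(1−f) = 0.92176062. Reduction = 100·(1 − 0.92176062) = 7.8239%.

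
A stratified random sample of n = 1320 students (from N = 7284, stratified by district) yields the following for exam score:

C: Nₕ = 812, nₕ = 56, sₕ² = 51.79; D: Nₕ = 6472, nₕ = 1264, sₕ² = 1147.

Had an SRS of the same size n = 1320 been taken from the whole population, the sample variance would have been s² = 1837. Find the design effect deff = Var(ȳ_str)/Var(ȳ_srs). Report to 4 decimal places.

0.5153

Var(ȳ_str) = Σ Wₕ²(1−fₕ)sₕ²/nₕ with Wₕ = Nₕ/7284:
  C: (812/7284)²·(1−56/812)·51.79/56 = 0.010700297
  D: (6472/7284)²·(1−1264/6472)·1147/1264 = 0.57648227
  → Var(ȳ_str) = 0.58718257.
Var(ȳ_srs) = (1 − 1320/7284)·1837/1320 = 1.1394701.
deff = 0.58718257 / 1.1394701 = 0.5153.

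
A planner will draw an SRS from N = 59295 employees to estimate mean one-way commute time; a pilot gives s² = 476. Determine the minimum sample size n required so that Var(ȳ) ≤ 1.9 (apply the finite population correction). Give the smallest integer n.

Without fpc, n₀ = s²/D = 476/1.9 = 250.5263.
With fpc, (1 − n/N)·s²/n ≤ D requires n ≥ n₀/(1 + n₀/N) = 250.5263/(1 + 250.5263/59295) = 249.4723.
Rounding up, n = 250.

250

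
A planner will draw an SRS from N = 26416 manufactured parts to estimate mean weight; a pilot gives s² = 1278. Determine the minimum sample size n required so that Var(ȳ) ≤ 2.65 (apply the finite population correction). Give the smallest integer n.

474

Without fpc, n₀ = s²/D = 1278/2.65 = 482.2642.
With fpc, (1 − n/N)·s²/n ≤ D requires n ≥ n₀/(1 + n₀/N) = 482.2642/(1 + 482.2642/26416) = 473.6176.
Rounding up, n = 474.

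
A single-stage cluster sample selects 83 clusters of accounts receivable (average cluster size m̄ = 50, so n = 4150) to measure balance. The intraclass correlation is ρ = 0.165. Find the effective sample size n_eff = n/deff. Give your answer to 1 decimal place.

456.8

deff = 1 + (50 − 1)·0.165 = 1 + 8.085 = 9.085.
n_eff = 4150 / 9.085 = 456.8.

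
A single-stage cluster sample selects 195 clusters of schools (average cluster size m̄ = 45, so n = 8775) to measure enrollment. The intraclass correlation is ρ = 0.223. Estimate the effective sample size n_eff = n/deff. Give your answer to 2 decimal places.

deff = 1 + (45 − 1)·0.223 = 1 + 9.812 = 10.812.
n_eff = 8775 / 10.812 = 811.60.

811.60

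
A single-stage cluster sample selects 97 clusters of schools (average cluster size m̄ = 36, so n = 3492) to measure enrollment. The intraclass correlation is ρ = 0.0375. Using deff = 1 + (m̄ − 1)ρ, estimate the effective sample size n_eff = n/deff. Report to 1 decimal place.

deff = 1 + (36 − 1)·0.0375 = 1 + 1.3125 = 2.3125.
n_eff = 3492 / 2.3125 = 1510.1.

1510.1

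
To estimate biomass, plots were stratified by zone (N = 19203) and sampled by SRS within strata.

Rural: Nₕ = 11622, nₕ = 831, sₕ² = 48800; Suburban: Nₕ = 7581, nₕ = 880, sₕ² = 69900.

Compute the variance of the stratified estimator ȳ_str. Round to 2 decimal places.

Var(ȳ_str) = Σₕ Wₕ²(1 − fₕ)sₕ²/nₕ with Wₕ = Nₕ/N, N = 19203.
Rural: Wₕ = 0.60521793; term = 0.60521793²·(1 − 0.07150232)·48800/831 = 19.972075.
Suburban: Wₕ = 0.39478207; term = 0.39478207²·(1 − 0.11607967)·69900/880 = 10.942649.
Sum = 30.914724.

30.91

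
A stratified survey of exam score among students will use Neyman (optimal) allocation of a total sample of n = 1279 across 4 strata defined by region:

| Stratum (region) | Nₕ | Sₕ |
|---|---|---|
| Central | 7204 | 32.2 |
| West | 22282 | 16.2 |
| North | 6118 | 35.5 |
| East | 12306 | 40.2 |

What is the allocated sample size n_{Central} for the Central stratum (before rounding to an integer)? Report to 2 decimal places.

227.38

Neyman allocation: nₕ = n·NₕSₕ / Σⱼ NⱼSⱼ.
Σ NⱼSⱼ = 7204·32.2 + 22282·16.2 + 6118·35.5 + 12306·40.2 = 1.3048274 × 10^6.
n_{Central} = 1279·7204·32.2 / (1.3048274 × 10^6) = 227.38.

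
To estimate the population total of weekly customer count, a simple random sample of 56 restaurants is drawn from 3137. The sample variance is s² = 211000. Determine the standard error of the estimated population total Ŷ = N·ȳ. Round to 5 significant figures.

Var(Ŷ) = N²·Var(ȳ) = N²·(1 − n/N)·s²/n.
f = 56/3137 = 0.01785145; Var(ȳ) = 0.98214855·211000/56 = 3700.5954.
Var(Ŷ) = 3137² · 3700.5954 = 3.6416704 × 10^10.
SE(Ŷ) = √(3.6416704 × 10^10) = 190830.

190830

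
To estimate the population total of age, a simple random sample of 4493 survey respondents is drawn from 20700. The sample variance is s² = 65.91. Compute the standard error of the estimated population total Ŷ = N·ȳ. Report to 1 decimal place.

Var(Ŷ) = N²·Var(ȳ) = N²·(1 − n/N)·s²/n.
f = 4493/20700 = 0.21705314; Var(ȳ) = 0.78294686·65.91/4493 = 0.011485428.
Var(Ŷ) = 20700² · 0.011485428 = 4.921391 × 10^6.
SE(Ŷ) = √(4.921391 × 10^6) = 2218.4.

2218.4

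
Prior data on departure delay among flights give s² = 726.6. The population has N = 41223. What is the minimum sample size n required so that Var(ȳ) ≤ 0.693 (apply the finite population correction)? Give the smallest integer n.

Without fpc, n₀ = s²/D = 726.6/0.693 = 1048.4848.
With fpc, (1 − n/N)·s²/n ≤ D requires n ≥ n₀/(1 + n₀/N) = 1048.4848/(1 + 1048.4848/41223) = 1022.4786.
Rounding up, n = 1023.

1023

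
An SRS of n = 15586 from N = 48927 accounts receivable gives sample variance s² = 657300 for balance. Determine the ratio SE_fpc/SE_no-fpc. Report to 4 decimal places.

f = n/N = 15586/48927 = 0.31855622.
SE_no-fpc = √(s²/n) = 6.4940328; SE_fpc = √((1−f)s²/n) = 5.3607987.
Ratio = √(1−f) = 0.82549608.

0.8255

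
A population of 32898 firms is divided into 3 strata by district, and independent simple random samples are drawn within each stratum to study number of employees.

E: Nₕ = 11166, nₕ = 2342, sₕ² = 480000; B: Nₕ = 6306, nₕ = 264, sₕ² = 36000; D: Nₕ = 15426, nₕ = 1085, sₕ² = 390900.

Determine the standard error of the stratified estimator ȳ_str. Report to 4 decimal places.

9.8540

Var(ȳ_str) = Σₕ Wₕ²(1 − fₕ)sₕ²/nₕ with Wₕ = Nₕ/N, N = 32898.
E: Wₕ = 0.33941273; term = 0.33941273²·(1 − 0.20974387)·480000/2342 = 18.658575.
B: Wₕ = 0.19168339; term = 0.19168339²·(1 − 0.04186489)·36000/264 = 4.8005862.
D: Wₕ = 0.46890388; term = 0.46890388²·(1 − 0.07033580)·390900/1085 = 73.6427.
Sum = 97.101861.
SE = √(97.101861) = 9.8540.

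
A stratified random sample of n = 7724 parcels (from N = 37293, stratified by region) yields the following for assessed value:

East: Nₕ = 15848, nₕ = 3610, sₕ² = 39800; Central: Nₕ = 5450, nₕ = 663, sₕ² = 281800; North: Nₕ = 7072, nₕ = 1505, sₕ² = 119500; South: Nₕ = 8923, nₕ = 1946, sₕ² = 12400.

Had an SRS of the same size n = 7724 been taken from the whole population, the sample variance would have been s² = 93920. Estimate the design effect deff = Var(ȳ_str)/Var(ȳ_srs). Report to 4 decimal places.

1.2492

Var(ȳ_str) = Σ Wₕ²(1−fₕ)sₕ²/nₕ with Wₕ = Nₕ/37293:
  East: (15848/37293)²·(1−3610/15848)·39800/3610 = 1.5374682
  Central: (5450/37293)²·(1−663/5450)·281800/663 = 7.9732016
  North: (7072/37293)²·(1−1505/7072)·119500/1505 = 2.2477098
  South: (8923/37293)²·(1−1946/8923)·12400/1946 = 0.28523566
  → Var(ȳ_str) = 12.043615.
Var(ȳ_srs) = (1 − 7724/37293)·93920/7724 = 9.6410678.
deff = 12.043615 / 9.6410678 = 1.2492.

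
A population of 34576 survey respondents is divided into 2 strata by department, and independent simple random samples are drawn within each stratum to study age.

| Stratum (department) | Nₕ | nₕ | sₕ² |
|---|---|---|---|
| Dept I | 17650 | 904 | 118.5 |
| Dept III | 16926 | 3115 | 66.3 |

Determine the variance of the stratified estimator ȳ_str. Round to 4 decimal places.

0.0366

Var(ȳ_str) = Σₕ Wₕ²(1 − fₕ)sₕ²/nₕ with Wₕ = Nₕ/N, N = 34576.
Dept I: Wₕ = 0.51046969; term = 0.51046969²·(1 − 0.05121813)·118.5/904 = 0.032408298.
Dept III: Wₕ = 0.48953031; term = 0.48953031²·(1 − 0.18403639)·66.3/3115 = 0.0041618406.
Sum = 0.036570139.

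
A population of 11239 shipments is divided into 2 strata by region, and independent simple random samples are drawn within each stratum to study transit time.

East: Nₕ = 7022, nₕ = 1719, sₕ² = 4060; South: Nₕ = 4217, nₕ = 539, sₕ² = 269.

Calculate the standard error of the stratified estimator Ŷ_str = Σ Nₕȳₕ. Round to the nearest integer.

9782

Var(Ŷ_str) = Σₕ Nₕ²(1 − fₕ)sₕ²/nₕ.
East: 7022²·(1 − 1719/7022)·4060/1719 = 8.7949345 × 10^7.
South: 4217²·(1 − 539/4217)·269/539 = 7.7406751 × 10^6.
Sum = 9.569002 × 10^7.
SE = √(9.569002 × 10^7) = 9782.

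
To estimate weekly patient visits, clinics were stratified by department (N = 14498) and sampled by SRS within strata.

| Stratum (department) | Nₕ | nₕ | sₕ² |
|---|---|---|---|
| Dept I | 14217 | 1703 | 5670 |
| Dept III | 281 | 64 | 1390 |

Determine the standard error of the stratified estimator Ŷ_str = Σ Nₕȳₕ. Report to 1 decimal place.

24365.3

Var(Ŷ_str) = Σₕ Nₕ²(1 − fₕ)sₕ²/nₕ.
Dept I: 14217²·(1 − 1703/14217)·5670/1703 = 5.92342 × 10^8.
Dept III: 281²·(1 − 64/281)·1390/64 = 1.3243442 × 10^6.
Sum = 5.9366634 × 10^8.
SE = √(5.9366634 × 10^8) = 24365.3.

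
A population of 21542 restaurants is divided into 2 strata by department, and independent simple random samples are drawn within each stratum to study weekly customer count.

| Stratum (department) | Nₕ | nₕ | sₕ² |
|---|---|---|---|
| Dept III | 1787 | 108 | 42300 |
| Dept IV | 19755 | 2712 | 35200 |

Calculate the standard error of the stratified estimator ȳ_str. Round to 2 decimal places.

Var(ȳ_str) = Σₕ Wₕ²(1 − fₕ)sₕ²/nₕ with Wₕ = Nₕ/N, N = 21542.
Dept III: Wₕ = 0.08295423; term = 0.08295423²·(1 − 0.06043649)·42300/108 = 2.5323272.
Dept IV: Wₕ = 0.91704577; term = 0.91704577²·(1 − 0.13728170)·35200/2712 = 9.4168145.
Sum = 11.949142.
SE = √(11.949142) = 3.46.

3.46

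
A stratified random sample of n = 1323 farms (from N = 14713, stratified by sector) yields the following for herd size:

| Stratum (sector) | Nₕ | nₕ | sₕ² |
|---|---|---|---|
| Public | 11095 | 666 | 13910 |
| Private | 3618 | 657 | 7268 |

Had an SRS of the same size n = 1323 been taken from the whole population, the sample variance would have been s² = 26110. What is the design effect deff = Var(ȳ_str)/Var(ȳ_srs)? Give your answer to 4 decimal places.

0.6521

Var(ȳ_str) = Σ Wₕ²(1−fₕ)sₕ²/nₕ with Wₕ = Nₕ/14713:
  Public: (11095/14713)²·(1−666/11095)·13910/666 = 11.164015
  Private: (3618/14713)²·(1−657/3618)·7268/657 = 0.54746209
  → Var(ȳ_str) = 11.711477.
Var(ȳ_srs) = (1 − 1323/14713)·26110/1323 = 17.960829.
deff = 11.711477 / 17.960829 = 0.6521.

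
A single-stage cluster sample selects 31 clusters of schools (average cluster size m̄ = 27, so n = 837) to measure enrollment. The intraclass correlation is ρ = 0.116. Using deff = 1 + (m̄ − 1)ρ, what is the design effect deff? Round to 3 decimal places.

4.016

deff = 1 + (27 − 1)·0.116 = 1 + 3.016 = 4.016.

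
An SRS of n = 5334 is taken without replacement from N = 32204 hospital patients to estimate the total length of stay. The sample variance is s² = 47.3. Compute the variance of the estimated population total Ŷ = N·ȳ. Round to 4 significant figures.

7.673 × 10^6

Var(Ŷ) = N²·Var(ȳ) = N²·(1 − n/N)·s²/n.
f = 5334/32204 = 0.16563160; Var(ȳ) = 0.83436840·47.3/5334 = 0.0073988799.
Var(Ŷ) = 32204² · 0.0073988799 = 7.6733607 × 10^6.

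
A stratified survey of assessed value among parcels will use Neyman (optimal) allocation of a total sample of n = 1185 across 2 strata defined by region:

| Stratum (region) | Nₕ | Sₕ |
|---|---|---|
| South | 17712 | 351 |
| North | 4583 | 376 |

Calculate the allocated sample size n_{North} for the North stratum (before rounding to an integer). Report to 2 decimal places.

257.18

Neyman allocation: nₕ = n·NₕSₕ / Σⱼ NⱼSⱼ.
Σ NⱼSⱼ = 17712·351 + 4583·376 = 7.94012 × 10^6.
n_{North} = 1185·4583·376 / (7.94012 × 10^6) = 257.18.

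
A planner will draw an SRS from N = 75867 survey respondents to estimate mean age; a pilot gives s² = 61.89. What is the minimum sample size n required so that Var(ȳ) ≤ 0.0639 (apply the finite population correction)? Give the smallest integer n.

Without fpc, n₀ = s²/D = 61.89/0.0639 = 968.5446.
With fpc, (1 − n/N)·s²/n ≤ D requires n ≥ n₀/(1 + n₀/N) = 968.5446/(1 + 968.5446/75867) = 956.3357.
Rounding up, n = 957.

957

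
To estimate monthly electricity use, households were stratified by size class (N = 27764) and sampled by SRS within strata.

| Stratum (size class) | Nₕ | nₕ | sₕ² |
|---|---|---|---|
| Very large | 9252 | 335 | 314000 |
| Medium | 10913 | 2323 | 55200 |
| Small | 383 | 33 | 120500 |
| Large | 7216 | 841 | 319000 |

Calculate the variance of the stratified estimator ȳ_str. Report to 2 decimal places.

Var(ȳ_str) = Σₕ Wₕ²(1 − fₕ)sₕ²/nₕ with Wₕ = Nₕ/N, N = 27764.
Very large: Wₕ = 0.33323729; term = 0.33323729²·(1 − 0.03620839)·314000/335 = 100.31714.
Medium: Wₕ = 0.39306296; term = 0.39306296²·(1 − 0.21286539)·55200/2323 = 2.8897689.
Small: Wₕ = 0.01379484; term = 0.01379484²·(1 − 0.08616188)·120500/33 = 0.63500311.
Large: Wₕ = 0.25990491; term = 0.25990491²·(1 − 0.11654656)·319000/841 = 22.636398.
Sum = 126.47831.

126.48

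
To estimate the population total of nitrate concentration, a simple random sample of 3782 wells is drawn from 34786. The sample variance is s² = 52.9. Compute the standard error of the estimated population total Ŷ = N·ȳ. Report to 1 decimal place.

3884.0

Var(Ŷ) = N²·Var(ȳ) = N²·(1 − n/N)·s²/n.
f = 3782/34786 = 0.10872190; Var(ȳ) = 0.89127810·52.9/3782 = 0.012466582.
Var(Ŷ) = 34786² · 0.012466582 = 1.5085384 × 10^7.
SE(Ŷ) = √(1.5085384 × 10^7) = 3884.0.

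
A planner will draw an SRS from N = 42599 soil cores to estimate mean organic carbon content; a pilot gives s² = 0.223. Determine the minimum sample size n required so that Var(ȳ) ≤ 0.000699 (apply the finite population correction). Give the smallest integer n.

Without fpc, n₀ = s²/D = 0.223/0.000699 = 319.0272.
With fpc, (1 − n/N)·s²/n ≤ D requires n ≥ n₀/(1 + n₀/N) = 319.0272/(1 + 319.0272/42599) = 316.6557.
Rounding up, n = 317.

317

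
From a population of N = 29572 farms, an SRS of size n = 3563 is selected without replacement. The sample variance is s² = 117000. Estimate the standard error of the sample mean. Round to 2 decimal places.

5.37

Under SRS without replacement, Var(ȳ) = (1 − f)·s²/n with f = n/N = 3563/29572 = 0.12048559.
Var(ȳ) = (1 − 0.12048559)·117000/3563 = 0.87951441·32.837496 = 28.881051.
SE(ȳ) = √(28.881051) = 5.37.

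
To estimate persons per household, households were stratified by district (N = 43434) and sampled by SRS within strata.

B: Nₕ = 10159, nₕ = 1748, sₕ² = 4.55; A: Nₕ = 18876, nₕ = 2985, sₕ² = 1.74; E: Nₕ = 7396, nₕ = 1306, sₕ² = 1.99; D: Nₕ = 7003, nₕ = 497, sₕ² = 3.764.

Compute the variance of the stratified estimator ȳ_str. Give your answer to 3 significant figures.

Var(ȳ_str) = Σₕ Wₕ²(1 − fₕ)sₕ²/nₕ with Wₕ = Nₕ/N, N = 43434.
B: Wₕ = 0.23389511; term = 0.23389511²·(1 − 0.17206418)·4.55/1748 = 1.1789867 × 10^-4.
A: Wₕ = 0.43459041; term = 0.43459041²·(1 − 0.15813732)·1.74/2985 = 9.268436 × 10^-5.
E: Wₕ = 0.17028135; term = 0.17028135²·(1 − 0.17658194)·1.99/1306 = 3.6380146 × 10^-5.
D: Wₕ = 0.16123314; term = 0.16123314²·(1 − 0.07096958)·3.764/497 = 1.829076 × 10^-4.
Sum = 4.2987078 × 10^-4.

4.30 × 10^-4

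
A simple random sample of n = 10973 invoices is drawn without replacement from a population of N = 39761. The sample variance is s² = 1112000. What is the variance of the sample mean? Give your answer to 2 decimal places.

Under SRS without replacement, Var(ȳ) = (1 − f)·s²/n with f = n/N = 10973/39761 = 0.27597394.
Var(ȳ) = (1 − 0.27597394)·1112000/10973 = 0.72402606·101.33965 = 73.372548.

73.37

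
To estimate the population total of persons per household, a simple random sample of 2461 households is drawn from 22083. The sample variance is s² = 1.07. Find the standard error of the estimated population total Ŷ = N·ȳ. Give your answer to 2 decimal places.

434.05

Var(Ŷ) = N²·Var(ȳ) = N²·(1 − n/N)·s²/n.
f = 2461/22083 = 0.11144319; Var(ȳ) = 0.88855681·1.07/2461 = 3.8632905 × 10^-4.
Var(Ŷ) = 22083² · (3.8632905 × 10^-4) = 188396.8.
SE(Ŷ) = √(188396.8) = 434.05.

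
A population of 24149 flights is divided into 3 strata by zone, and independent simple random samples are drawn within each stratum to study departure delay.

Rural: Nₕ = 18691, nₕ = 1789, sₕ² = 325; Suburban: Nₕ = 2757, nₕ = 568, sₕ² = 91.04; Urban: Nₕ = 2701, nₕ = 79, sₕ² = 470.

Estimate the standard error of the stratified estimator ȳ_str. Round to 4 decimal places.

Var(ȳ_str) = Σₕ Wₕ²(1 − fₕ)sₕ²/nₕ with Wₕ = Nₕ/N, N = 24149.
Rural: Wₕ = 0.77398650; term = 0.77398650²·(1 − 0.09571452)·325/1789 = 0.098411387.
Suburban: Wₕ = 0.11416622; term = 0.11416622²·(1 − 0.20602104)·91.04/568 = 0.0016587011.
Urban: Wₕ = 0.11184728; term = 0.11184728²·(1 − 0.02924843)·470/79 = 0.07224865.
Sum = 0.17231874.
SE = √(0.17231874) = 0.4151.

0.4151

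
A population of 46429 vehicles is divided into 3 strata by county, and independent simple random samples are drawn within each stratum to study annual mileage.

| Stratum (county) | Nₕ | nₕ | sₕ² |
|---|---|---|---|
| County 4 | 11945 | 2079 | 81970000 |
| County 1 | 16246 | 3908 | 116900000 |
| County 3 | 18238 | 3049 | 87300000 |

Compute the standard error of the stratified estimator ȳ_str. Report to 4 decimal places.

92.8247

Var(ȳ_str) = Σₕ Wₕ²(1 − fₕ)sₕ²/nₕ with Wₕ = Nₕ/N, N = 46429.
County 4: Wₕ = 0.25727455; term = 0.25727455²·(1 − 0.17404772)·81970000/2079 = 2155.5051.
County 1: Wₕ = 0.34991062; term = 0.34991062²·(1 − 0.24055152)·116900000/3908 = 2781.458.
County 3: Wₕ = 0.39281484; term = 0.39281484²·(1 − 0.16717842)·87300000/3049 = 3679.464.
Sum = 8616.4271.
SE = √(8616.4271) = 92.8247.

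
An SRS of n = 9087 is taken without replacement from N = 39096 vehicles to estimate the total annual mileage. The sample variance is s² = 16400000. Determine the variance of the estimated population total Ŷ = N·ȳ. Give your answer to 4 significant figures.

Var(Ŷ) = N²·Var(ȳ) = N²·(1 − n/N)·s²/n.
f = 9087/39096 = 0.23242787; Var(ȳ) = 0.76757213·16400000/9087 = 1385.2958.
Var(Ŷ) = 39096² · 1385.2958 = 2.1174208 × 10^12.

2.117 × 10^12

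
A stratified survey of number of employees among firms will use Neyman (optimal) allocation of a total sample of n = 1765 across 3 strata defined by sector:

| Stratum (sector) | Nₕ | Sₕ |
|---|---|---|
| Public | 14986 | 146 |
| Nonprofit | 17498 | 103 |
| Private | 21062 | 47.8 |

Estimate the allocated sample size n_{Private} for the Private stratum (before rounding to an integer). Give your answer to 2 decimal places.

355.60

Neyman allocation: nₕ = n·NₕSₕ / Σⱼ NⱼSⱼ.
Σ NⱼSⱼ = 14986·146 + 17498·103 + 21062·47.8 = 4.9970136 × 10^6.
n_{Private} = 1765·21062·47.8 / (4.9970136 × 10^6) = 355.60.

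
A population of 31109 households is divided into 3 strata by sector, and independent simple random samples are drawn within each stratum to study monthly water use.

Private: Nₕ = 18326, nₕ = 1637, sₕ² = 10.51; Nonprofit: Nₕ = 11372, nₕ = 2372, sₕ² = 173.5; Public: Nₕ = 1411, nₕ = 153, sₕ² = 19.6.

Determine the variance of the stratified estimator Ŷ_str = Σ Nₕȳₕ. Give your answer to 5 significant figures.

Var(Ŷ_str) = Σₕ Nₕ²(1 − fₕ)sₕ²/nₕ.
Private: 18326²·(1 − 1637/18326)·10.51/1637 = 1.9635955 × 10^6.
Nonprofit: 11372²·(1 − 2372/11372)·173.5/2372 = 7.486247 × 10^6.
Public: 1411²·(1 − 153/1411)·19.6/153 = 227390.49.
Sum = 9.677233 × 10^6.

9.6772 × 10^6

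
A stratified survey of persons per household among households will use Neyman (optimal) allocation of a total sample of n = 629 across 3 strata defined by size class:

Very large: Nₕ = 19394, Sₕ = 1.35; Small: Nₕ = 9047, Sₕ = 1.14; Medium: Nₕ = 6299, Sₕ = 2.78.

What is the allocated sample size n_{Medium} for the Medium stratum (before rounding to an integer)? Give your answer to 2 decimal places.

203.95

Neyman allocation: nₕ = n·NₕSₕ / Σⱼ NⱼSⱼ.
Σ NⱼSⱼ = 19394·1.35 + 9047·1.14 + 6299·2.78 = 54006.7.
n_{Medium} = 629·6299·2.78 / 54006.7 = 203.95.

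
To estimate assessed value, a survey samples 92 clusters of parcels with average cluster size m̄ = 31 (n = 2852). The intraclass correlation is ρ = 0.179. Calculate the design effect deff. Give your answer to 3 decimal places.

6.370

deff = 1 + (31 − 1)·0.179 = 1 + 5.37 = 6.37.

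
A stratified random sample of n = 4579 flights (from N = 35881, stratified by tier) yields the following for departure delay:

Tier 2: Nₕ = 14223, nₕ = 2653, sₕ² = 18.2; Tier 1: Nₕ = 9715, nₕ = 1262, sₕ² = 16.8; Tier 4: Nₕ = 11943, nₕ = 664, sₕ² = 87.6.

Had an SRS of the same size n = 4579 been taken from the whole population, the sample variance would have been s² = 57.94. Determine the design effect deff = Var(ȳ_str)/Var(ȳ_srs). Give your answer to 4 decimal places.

1.4068

Var(ȳ_str) = Σ Wₕ²(1−fₕ)sₕ²/nₕ with Wₕ = Nₕ/35881:
  Tier 2: (14223/35881)²·(1−2653/14223)·18.2/2653 = 8.7685873 × 10^-4
  Tier 1: (9715/35881)²·(1−1262/9715)·16.8/1262 = 8.4913066 × 10^-4
  Tier 4: (11943/35881)²·(1−664/11943)·87.6/664 = 0.013803556
  → Var(ȳ_str) = 0.015529545.
Var(ȳ_srs) = (1 − 4579/35881)·57.94/4579 = 0.011038636.
deff = 0.015529545 / 0.011038636 = 1.4068.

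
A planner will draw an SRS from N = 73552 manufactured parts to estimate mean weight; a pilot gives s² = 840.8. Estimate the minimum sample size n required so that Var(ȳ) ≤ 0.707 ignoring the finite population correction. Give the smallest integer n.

Without fpc, n₀ = s²/D = 840.8/0.707 = 1189.2504.
Rounding up, n = 1190.

1190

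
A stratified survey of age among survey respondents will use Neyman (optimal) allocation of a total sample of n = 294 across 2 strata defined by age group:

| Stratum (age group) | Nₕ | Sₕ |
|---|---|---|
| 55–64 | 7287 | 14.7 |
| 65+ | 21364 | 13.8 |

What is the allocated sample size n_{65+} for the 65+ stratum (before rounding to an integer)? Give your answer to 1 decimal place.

Neyman allocation: nₕ = n·NₕSₕ / Σⱼ NⱼSⱼ.
Σ NⱼSⱼ = 7287·14.7 + 21364·13.8 = 401942.1.
n_{65+} = 294·21364·13.8 / 401942.1 = 215.6.

215.6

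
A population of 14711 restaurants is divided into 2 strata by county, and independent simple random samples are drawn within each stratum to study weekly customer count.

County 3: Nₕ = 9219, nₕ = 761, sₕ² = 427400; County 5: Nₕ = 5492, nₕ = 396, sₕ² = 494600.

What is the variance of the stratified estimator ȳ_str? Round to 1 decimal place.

Var(ȳ_str) = Σₕ Wₕ²(1 − fₕ)sₕ²/nₕ with Wₕ = Nₕ/N, N = 14711.
County 3: Wₕ = 0.62667392; term = 0.62667392²·(1 − 0.08254691)·427400/761 = 202.35641.
County 5: Wₕ = 0.37332608; term = 0.37332608²·(1 − 0.07210488)·494600/396 = 161.52304.
Sum = 363.87945.

363.9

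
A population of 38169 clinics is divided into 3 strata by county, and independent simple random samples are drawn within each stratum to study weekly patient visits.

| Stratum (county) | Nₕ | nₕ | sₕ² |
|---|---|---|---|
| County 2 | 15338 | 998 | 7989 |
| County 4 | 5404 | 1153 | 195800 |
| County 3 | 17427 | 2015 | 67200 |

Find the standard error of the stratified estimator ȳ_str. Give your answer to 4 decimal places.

3.1677

Var(ȳ_str) = Σₕ Wₕ²(1 − fₕ)sₕ²/nₕ with Wₕ = Nₕ/N, N = 38169.
County 2: Wₕ = 0.40184443; term = 0.40184443²·(1 − 0.06506715)·7989/998 = 1.2085321.
County 4: Wₕ = 0.14158086; term = 0.14158086²·(1 − 0.21336047)·195800/1153 = 2.6777391.
County 3: Wₕ = 0.45657471; term = 0.45657471²·(1 − 0.11562518)·67200/2015 = 6.1482892.
Sum = 10.03456.
SE = √(10.03456) = 3.1677.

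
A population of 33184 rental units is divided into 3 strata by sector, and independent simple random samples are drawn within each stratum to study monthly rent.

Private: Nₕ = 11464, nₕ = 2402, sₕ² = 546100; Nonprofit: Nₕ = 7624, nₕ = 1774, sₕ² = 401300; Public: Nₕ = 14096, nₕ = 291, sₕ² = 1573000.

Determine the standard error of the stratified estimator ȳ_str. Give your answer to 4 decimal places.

Var(ȳ_str) = Σₕ Wₕ²(1 − fₕ)sₕ²/nₕ with Wₕ = Nₕ/N, N = 33184.
Private: Wₕ = 0.34546770; term = 0.34546770²·(1 − 0.20952547)·546100/2402 = 21.448748.
Nonprofit: Wₕ = 0.22974928; term = 0.22974928²·(1 − 0.23268625)·401300/1774 = 9.162138.
Public: Wₕ = 0.42478303; term = 0.42478303²·(1 − 0.02064415)·1573000/291 = 955.23575.
Sum = 985.84664.
SE = √(985.84664) = 31.3982.

31.3982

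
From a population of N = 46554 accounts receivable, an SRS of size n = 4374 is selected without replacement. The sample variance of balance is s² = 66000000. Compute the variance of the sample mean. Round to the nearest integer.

13671

Under SRS without replacement, Var(ȳ) = (1 − f)·s²/n with f = n/N = 4374/46554 = 0.09395541.
Var(ȳ) = (1 − 0.09395541)·66000000/4374 = 0.90604459·15089.163 = 13671.455.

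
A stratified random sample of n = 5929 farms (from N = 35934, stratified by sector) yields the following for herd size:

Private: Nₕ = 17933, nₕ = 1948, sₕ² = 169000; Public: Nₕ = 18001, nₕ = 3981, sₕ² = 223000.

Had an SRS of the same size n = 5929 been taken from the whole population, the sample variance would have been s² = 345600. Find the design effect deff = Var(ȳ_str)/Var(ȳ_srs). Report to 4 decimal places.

0.6206

Var(ȳ_str) = Σ Wₕ²(1−fₕ)sₕ²/nₕ with Wₕ = Nₕ/35934:
  Private: (17933/35934)²·(1−1948/17933)·169000/1948 = 19.25982
  Public: (18001/35934)²·(1−3981/18001)·223000/3981 = 10.948288
  → Var(ȳ_str) = 30.208108.
Var(ȳ_srs) = (1 − 5929/35934)·345600/5929 = 48.67213.
deff = 30.208108 / 48.67213 = 0.6206.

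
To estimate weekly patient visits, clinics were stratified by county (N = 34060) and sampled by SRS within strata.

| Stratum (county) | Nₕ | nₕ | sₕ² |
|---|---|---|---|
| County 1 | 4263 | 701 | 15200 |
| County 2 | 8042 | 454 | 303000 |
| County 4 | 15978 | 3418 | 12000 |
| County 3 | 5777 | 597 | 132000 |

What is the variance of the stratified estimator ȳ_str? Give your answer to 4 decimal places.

41.7013

Var(ȳ_str) = Σₕ Wₕ²(1 − fₕ)sₕ²/nₕ with Wₕ = Nₕ/N, N = 34060.
County 1: Wₕ = 0.12516148; term = 0.12516148²·(1 − 0.16443819)·15200/701 = 0.28382166.
County 2: Wₕ = 0.23611274; term = 0.23611274²·(1 − 0.05645362)·303000/454 = 35.106609.
County 4: Wₕ = 0.46911333; term = 0.46911333²·(1 − 0.21391914)·12000/3418 = 0.6073401.
County 3: Wₕ = 0.16961245; term = 0.16961245²·(1 − 0.10334083)·132000/597 = 5.7035131.
Sum = 41.701284.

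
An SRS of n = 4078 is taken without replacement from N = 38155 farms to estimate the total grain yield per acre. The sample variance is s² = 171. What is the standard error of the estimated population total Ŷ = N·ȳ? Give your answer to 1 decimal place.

7383.8

Var(Ŷ) = N²·Var(ȳ) = N²·(1 − n/N)·s²/n.
f = 4078/38155 = 0.10687983; Var(ȳ) = 0.89312017·171/4078 = 0.0374506.
Var(Ŷ) = 38155² · 0.0374506 = 5.4520734 × 10^7.
SE(Ŷ) = √(5.4520734 × 10^7) = 7383.8.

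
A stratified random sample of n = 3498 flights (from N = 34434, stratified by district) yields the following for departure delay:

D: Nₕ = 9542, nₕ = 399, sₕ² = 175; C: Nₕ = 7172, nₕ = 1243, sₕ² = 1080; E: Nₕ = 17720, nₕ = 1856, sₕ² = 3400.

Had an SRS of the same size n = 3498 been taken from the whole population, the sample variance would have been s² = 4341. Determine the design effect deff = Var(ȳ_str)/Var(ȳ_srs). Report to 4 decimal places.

0.4464

Var(ȳ_str) = Σ Wₕ²(1−fₕ)sₕ²/nₕ with Wₕ = Nₕ/34434:
  D: (9542/34434)²·(1−399/9542)·175/399 = 0.032271439
  C: (7172/34434)²·(1−1243/7172)·1080/1243 = 0.031160141
  E: (17720/34434)²·(1−1856/17720)·3400/1856 = 0.43431258
  → Var(ȳ_str) = 0.49774416.
Var(ȳ_srs) = (1 − 3498/34434)·4341/3498 = 1.1149276.
deff = 0.49774416 / 1.1149276 = 0.4464.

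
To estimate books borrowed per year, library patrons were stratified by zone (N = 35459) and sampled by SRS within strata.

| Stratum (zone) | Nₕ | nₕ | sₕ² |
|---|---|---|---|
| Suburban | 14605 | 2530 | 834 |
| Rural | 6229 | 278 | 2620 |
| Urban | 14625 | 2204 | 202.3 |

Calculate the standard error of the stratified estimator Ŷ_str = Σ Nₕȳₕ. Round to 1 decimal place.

20595.2

Var(Ŷ_str) = Σₕ Nₕ²(1 − fₕ)sₕ²/nₕ.
Suburban: 14605²·(1 − 2530/14605)·834/2530 = 5.8134539 × 10^7.
Rural: 6229²·(1 − 278/6229)·2620/278 = 3.4935324 × 10^8.
Urban: 14625²·(1 − 2204/14625)·202.3/2204 = 1.6673882 × 10^7.
Sum = 4.2416166 × 10^8.
SE = √(4.2416166 × 10^8) = 20595.2.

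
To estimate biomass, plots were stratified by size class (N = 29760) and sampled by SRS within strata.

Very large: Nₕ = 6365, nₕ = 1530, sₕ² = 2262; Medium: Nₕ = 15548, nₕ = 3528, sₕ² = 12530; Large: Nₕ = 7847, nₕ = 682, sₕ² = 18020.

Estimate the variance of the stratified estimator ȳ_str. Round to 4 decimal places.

Var(ȳ_str) = Σₕ Wₕ²(1 − fₕ)sₕ²/nₕ with Wₕ = Nₕ/N, N = 29760.
Very large: Wₕ = 0.21387769; term = 0.21387769²·(1 − 0.24037706)·2262/1530 = 0.051372441.
Medium: Wₕ = 0.52244624; term = 0.52244624²·(1 − 0.22691021)·12530/3528 = 0.74943788.
Large: Wₕ = 0.26367608; term = 0.26367608²·(1 − 0.08691220)·18020/682 = 1.6773528.
Sum = 2.4781631.

2.4782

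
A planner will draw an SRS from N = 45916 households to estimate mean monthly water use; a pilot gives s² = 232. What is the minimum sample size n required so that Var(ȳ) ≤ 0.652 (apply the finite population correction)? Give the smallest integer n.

354

Without fpc, n₀ = s²/D = 232/0.652 = 355.8282.
With fpc, (1 − n/N)·s²/n ≤ D requires n ≥ n₀/(1 + n₀/N) = 355.8282/(1 + 355.8282/45916) = 353.0919.
Rounding up, n = 354.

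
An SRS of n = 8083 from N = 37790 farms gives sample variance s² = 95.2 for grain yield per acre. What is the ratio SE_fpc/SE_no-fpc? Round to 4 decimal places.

f = n/N = 8083/37790 = 0.21389256.
SE_no-fpc = √(s²/n) = 0.1085256; SE_fpc = √((1−f)s²/n) = 0.096221725.
Ratio = √(1−f) = 0.88662700.

0.8866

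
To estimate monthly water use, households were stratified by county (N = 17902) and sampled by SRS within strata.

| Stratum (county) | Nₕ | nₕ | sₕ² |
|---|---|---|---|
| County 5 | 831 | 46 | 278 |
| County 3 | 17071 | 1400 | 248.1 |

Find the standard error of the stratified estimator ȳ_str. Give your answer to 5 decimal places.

0.40029

Var(ȳ_str) = Σₕ Wₕ²(1 − fₕ)sₕ²/nₕ with Wₕ = Nₕ/N, N = 17902.
County 5: Wₕ = 0.04641939; term = 0.04641939²·(1 − 0.05535499)·278/46 = 0.0123014.
County 3: Wₕ = 0.95358061; term = 0.95358061²·(1 − 0.08201043)·248.1/1400 = 0.14792831.
Sum = 0.16022971.
SE = √(0.16022971) = 0.40029.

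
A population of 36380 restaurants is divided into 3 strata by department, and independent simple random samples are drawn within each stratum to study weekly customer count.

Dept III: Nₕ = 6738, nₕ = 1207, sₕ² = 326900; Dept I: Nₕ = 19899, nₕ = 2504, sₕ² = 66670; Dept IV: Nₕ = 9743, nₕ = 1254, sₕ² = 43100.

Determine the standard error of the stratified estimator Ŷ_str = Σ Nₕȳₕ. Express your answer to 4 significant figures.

Var(Ŷ_str) = Σₕ Nₕ²(1 − fₕ)sₕ²/nₕ.
Dept III: 6738²·(1 − 1207/6738)·326900/1207 = 1.0093512 × 10^10.
Dept I: 19899²·(1 − 2504/19899)·66670/2504 = 9.2161984 × 10^9.
Dept IV: 9743²·(1 − 1254/9743)·43100/1254 = 2.8426865 × 10^9.
Sum = 2.2152397 × 10^10.
SE = √(2.2152397 × 10^10) = 148800.

148800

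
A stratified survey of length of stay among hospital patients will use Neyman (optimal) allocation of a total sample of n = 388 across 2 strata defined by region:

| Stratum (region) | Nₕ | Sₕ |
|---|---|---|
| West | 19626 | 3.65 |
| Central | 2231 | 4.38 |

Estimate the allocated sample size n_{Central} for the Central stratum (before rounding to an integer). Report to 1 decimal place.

Neyman allocation: nₕ = n·NₕSₕ / Σⱼ NⱼSⱼ.
Σ NⱼSⱼ = 19626·3.65 + 2231·4.38 = 81406.68.
n_{Central} = 388·2231·4.38 / 81406.68 = 46.6.

46.6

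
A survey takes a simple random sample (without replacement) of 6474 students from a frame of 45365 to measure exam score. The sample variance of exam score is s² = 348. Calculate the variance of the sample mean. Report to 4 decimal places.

0.0461

Under SRS without replacement, Var(ȳ) = (1 − f)·s²/n with f = n/N = 6474/45365 = 0.14270914.
Var(ȳ) = (1 − 0.14270914)·348/6474 = 0.85729086·0.053753475 = 0.046082363.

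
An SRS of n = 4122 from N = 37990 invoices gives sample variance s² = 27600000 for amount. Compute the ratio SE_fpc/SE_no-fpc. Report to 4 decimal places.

0.9442

f = n/N = 4122/37990 = 0.10850224.
SE_no-fpc = √(s²/n) = 81.827738; SE_fpc = √((1−f)s²/n) = 77.261062.
Ratio = √(1−f) = 0.94419159.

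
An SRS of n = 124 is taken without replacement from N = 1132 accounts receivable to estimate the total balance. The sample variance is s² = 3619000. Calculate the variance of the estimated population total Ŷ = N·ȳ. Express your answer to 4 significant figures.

Var(Ŷ) = N²·Var(ȳ) = N²·(1 − n/N)·s²/n.
f = 124/1132 = 0.10954064; Var(ȳ) = 0.89045936·3619000/124 = 25988.487.
Var(Ŷ) = 1132² · 25988.487 = 3.3302271 × 10^10.

3.330 × 10^10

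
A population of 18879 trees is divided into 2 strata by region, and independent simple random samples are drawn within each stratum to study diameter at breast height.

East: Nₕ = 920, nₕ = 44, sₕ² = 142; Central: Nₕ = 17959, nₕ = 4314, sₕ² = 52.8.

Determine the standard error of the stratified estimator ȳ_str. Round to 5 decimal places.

0.12535

Var(ȳ_str) = Σₕ Wₕ²(1 − fₕ)sₕ²/nₕ with Wₕ = Nₕ/N, N = 18879.
East: Wₕ = 0.04873139; term = 0.04873139²·(1 − 0.04782609)·142/44 = 0.0072974248.
Central: Wₕ = 0.95126861; term = 0.95126861²·(1 − 0.24021382)·52.8/4314 = 0.0084149492.
Sum = 0.015712374.
SE = √(0.015712374) = 0.12535.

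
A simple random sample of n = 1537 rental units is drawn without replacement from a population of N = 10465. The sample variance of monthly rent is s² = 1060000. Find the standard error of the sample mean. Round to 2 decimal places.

Under SRS without replacement, Var(ȳ) = (1 − f)·s²/n with f = n/N = 1537/10465 = 0.14687052.
Var(ȳ) = (1 − 0.14687052)·1060000/1537 = 0.85312948·689.65517 = 588.36516.
SE(ȳ) = √(588.36516) = 24.26.

24.26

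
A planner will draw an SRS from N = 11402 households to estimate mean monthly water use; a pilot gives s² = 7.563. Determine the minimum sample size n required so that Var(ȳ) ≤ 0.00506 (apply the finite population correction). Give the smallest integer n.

1322

Without fpc, n₀ = s²/D = 7.563/0.00506 = 1494.6640.
With fpc, (1 − n/N)·s²/n ≤ D requires n ≥ n₀/(1 + n₀/N) = 1494.6640/(1 + 1494.6640/11402) = 1321.4393.
Rounding up, n = 1322.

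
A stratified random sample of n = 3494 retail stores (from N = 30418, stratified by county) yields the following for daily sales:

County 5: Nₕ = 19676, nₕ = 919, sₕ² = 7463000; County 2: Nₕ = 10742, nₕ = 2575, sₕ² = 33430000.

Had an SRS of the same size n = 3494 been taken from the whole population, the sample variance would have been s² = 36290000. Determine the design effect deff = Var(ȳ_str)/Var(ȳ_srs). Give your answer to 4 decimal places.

0.4862

Var(ȳ_str) = Σ Wₕ²(1−fₕ)sₕ²/nₕ with Wₕ = Nₕ/30418:
  County 5: (19676/30418)²·(1−919/19676)·7463000/919 = 3239.1929
  County 2: (10742/30418)²·(1−2575/10742)·33430000/2575 = 1230.9645
  → Var(ȳ_str) = 4470.1574.
Var(ȳ_srs) = (1 − 3494/30418)·36290000/3494 = 9193.3331.
deff = 4470.1574 / 9193.3331 = 0.4862.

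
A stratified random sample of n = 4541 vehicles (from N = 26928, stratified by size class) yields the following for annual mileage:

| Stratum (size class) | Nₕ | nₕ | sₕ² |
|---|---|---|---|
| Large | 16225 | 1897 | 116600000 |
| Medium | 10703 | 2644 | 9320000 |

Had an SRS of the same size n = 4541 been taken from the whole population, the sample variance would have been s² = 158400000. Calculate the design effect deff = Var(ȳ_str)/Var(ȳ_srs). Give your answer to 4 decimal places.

0.6940

Var(ȳ_str) = Σ Wₕ²(1−fₕ)sₕ²/nₕ with Wₕ = Nₕ/26928:
  Large: (16225/26928)²·(1−1897/16225)·116600000/1897 = 19705.765
  Medium: (10703/26928)²·(1−2644/10703)·9320000/2644 = 419.3078
  → Var(ȳ_str) = 20125.073.
Var(ȳ_srs) = (1 − 4541/26928)·158400000/4541 = 28999.832.
deff = 20125.073 / 28999.832 = 0.6940.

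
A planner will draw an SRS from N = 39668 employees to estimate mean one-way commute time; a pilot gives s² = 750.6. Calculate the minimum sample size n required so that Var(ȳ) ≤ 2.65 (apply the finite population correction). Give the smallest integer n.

Without fpc, n₀ = s²/D = 750.6/2.65 = 283.2453.
With fpc, (1 − n/N)·s²/n ≤ D requires n ≥ n₀/(1 + n₀/N) = 283.2453/(1 + 283.2453/39668) = 281.2372.
Rounding up, n = 282.

282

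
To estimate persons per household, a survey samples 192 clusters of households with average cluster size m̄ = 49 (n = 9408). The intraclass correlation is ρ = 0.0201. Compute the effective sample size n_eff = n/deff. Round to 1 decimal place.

4788.3

deff = 1 + (49 − 1)·0.0201 = 1 + 0.9648 = 1.9648.
n_eff = 9408 / 1.9648 = 4788.3.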